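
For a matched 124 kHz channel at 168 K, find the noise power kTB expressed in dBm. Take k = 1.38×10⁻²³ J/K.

P_n = kTB = 1.38×10⁻²³ × 168 × 1.24×10⁵ = 2.87×10⁻¹⁶ W
In dBm: 10 log₁₀(2.87×10⁻¹⁶ / 10⁻³) = −125.4 dBm

−125.4 dBm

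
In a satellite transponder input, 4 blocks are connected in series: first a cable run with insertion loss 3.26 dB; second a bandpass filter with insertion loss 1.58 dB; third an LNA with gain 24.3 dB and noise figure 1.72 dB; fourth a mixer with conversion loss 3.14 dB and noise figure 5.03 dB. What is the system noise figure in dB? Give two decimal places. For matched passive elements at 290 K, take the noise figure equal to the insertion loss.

Convert to linear (a loss of L dB is a gain of −L dB): F_i = 10^(NF_i/10), G_i = 10^(G_i,dB/10)
  Stage 1: F_1 = 10^(3.26/10) = 2.118, G_1 = 10^(−3.26/10) = 0.4721
  Stage 2: F_2 = 10^(1.58/10) = 1.439, G_2 = 10^(−1.58/10) = 0.6950
  Stage 3: F_3 = 10^(1.72/10) = 1.486, G_3 = 10^(24.3/10) = 269.2
  Stage 4: F_4 = 10^(5.03/10) = 3.184, G_4 = 10^(−3.14/10) = 0.4853
Friis cascade:
  F = 2.118 + (1.439 − 1)/0.4721 + (1.486 − 1)/0.3281 + (3.184 − 1)/88.31 = 4.554
NF = 10 log₁₀(4.554) = 6.58 dB

6.58 dB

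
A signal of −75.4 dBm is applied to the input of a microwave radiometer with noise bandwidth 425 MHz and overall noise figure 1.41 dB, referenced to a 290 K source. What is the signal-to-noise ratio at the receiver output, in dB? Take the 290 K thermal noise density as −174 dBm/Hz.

10.9 dB

Noise floor: N = −174 + 10 log₁₀(B) + NF
10 log₁₀(4.25×10⁸) = 86.28 dB
N = −174 + 86.28 + 1.41 = −86.31 dBm
SNR = P_sig − N = −75.4 − (−86.31) = 10.91 dB → 10.9 dB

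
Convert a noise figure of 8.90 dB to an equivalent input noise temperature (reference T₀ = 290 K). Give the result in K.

F = 10^(8.90/10) = 7.76247
T_e = (F − 1)·T₀ = (7.76247 − 1) × 290 = 1961 K

1961 K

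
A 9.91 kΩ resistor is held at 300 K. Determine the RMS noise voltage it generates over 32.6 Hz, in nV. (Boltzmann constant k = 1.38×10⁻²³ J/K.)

73.1 nV

V_n = √(4kTRB)
4kTRB = 4 × 1.38×10⁻²³ × 300 × 9.91×10³ × 3.26×10¹ = 5.35×10⁻¹⁵ V²
V_n = √(5.35×10⁻¹⁵) = 7.31×10⁻⁸ V = 73.1 nV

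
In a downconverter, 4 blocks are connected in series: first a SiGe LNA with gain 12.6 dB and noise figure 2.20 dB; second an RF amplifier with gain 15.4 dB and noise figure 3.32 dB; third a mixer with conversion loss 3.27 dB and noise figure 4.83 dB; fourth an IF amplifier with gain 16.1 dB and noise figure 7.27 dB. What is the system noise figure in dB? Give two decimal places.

Convert to linear (a loss of L dB is a gain of −L dB): F_i = 10^(NF_i/10), G_i = 10^(G_i,dB/10)
  Stage 1: F_1 = 10^(2.20/10) = 1.660, G_1 = 10^(12.6/10) = 18.20
  Stage 2: F_2 = 10^(3.32/10) = 2.148, G_2 = 10^(15.4/10) = 34.67
  Stage 3: F_3 = 10^(4.83/10) = 3.041, G_3 = 10^(−3.27/10) = 0.4710
  Stage 4: F_4 = 10^(7.27/10) = 5.333, G_4 = 10^(16.1/10) = 40.74
Friis cascade:
  F = 1.660 + (2.148 − 1)/18.20 + (3.041 − 1)/631.0 + (5.333 − 1)/297.2 = 1.740
NF = 10 log₁₀(1.740) = 2.41 dB

2.41 dB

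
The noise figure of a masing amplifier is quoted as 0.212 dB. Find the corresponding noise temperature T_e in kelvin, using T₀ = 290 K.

14.5 K

F = 10^(0.212/10) = 1.05003
T_e = (F − 1)·T₀ = (1.05003 − 1) × 290 = 14.5 K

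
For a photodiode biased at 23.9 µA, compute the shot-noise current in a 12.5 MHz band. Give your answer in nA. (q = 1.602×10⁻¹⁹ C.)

9.78 nA

I_n = √(2qI·B)
2qI·B = 2 × 1.602×10⁻¹⁹ × 2.39×10⁻⁵ × 1.25×10⁷ = 9.57×10⁻¹⁷ A²
I_n = √(9.57×10⁻¹⁷) = 9.78×10⁻⁹ A = 9.78 nA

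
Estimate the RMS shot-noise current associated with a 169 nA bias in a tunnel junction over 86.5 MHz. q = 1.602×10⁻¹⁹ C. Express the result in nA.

2.16 nA

I_n = √(2qI·B)
2qI·B = 2 × 1.602×10⁻¹⁹ × 1.69×10⁻⁷ × 8.65×10⁷ = 4.68×10⁻¹⁸ A²
I_n = √(4.68×10⁻¹⁸) = 2.16×10⁻⁹ A = 2.16 nA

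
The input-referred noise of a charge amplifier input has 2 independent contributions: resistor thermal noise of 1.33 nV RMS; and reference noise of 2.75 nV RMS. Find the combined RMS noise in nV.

3.05 nV

Uncorrelated sources add in power (mean-square): V_tot = √(ΣV_i²)
V_tot = √[(1.33×10⁻⁹)² + (2.75×10⁻⁹)²] = 3.05×10⁻⁹ V = 3.05 nV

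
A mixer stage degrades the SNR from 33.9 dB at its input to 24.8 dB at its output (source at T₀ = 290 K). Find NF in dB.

9.1 dB

NF (dB) = SNR_in(dB) − SNR_out(dB) when the source is at T₀
NF = 33.9 − 24.8 = 9.1 dB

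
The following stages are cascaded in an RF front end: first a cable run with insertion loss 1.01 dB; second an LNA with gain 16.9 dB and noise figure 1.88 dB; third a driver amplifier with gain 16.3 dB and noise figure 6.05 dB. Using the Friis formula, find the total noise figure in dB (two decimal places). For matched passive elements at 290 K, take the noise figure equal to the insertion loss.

3.06 dB

Convert to linear (a loss of L dB is a gain of −L dB): F_i = 10^(NF_i/10), G_i = 10^(G_i,dB/10)
  Stage 1: F_1 = 10^(1.01/10) = 1.262, G_1 = 10^(−1.01/10) = 0.7925
  Stage 2: F_2 = 10^(1.88/10) = 1.542, G_2 = 10^(16.9/10) = 48.98
  Stage 3: F_3 = 10^(6.05/10) = 4.027, G_3 = 10^(16.3/10) = 42.66
Friis cascade:
  F = 1.262 + (1.542 − 1)/0.7925 + (4.027 − 1)/38.82 = 2.023
NF = 10 log₁₀(2.023) = 3.06 dB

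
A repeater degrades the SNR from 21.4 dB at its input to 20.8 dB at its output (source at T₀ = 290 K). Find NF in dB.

0.6 dB

NF (dB) = SNR_in(dB) − SNR_out(dB) when the source is at T₀
NF = 21.4 − 20.8 = 0.6 dB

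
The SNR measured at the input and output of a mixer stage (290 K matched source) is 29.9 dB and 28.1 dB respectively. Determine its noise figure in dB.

NF (dB) = SNR_in(dB) − SNR_out(dB) when the source is at T₀
NF = 29.9 − 28.1 = 1.8 dB

1.8 dB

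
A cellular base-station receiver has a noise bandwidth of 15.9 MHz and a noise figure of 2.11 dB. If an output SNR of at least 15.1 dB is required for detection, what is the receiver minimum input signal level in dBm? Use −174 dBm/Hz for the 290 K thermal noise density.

Sensitivity = −174 + 10 log₁₀(B) + NF + SNR_min
= −174 + 72.01 + 2.11 + 15.1
= −84.78 dBm → −84.8 dBm

−84.8 dBm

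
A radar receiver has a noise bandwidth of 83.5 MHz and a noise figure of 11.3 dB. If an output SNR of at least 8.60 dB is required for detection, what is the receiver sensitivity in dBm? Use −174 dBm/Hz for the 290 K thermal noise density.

−74.9 dBm

Sensitivity = −174 + 10 log₁₀(B) + NF + SNR_min
= −174 + 79.22 + 11.3 + 8.60
= −74.88 dBm → −74.9 dBm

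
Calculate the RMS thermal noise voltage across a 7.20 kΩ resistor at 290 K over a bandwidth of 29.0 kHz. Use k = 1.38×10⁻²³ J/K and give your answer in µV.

1.83 µV

V_n = √(4kTRB)
4kTRB = 4 × 1.38×10⁻²³ × 290 × 7.20×10³ × 2.90×10⁴ = 3.34×10⁻¹² V²
V_n = √(3.34×10⁻¹²) = 1.83×10⁻⁶ V = 1.83 µV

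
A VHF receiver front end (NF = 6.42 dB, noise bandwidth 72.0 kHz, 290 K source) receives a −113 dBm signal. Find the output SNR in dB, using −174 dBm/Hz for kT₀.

Noise floor: N = −174 + 10 log₁₀(B) + NF
10 log₁₀(7.20×10⁴) = 48.57 dB
N = −174 + 48.57 + 6.42 = −119.01 dBm
SNR = P_sig − N = −113 − (−119.01) = 6.01 dB → 6.0 dB

6.0 dB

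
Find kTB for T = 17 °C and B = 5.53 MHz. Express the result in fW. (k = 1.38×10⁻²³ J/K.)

T = 17 °C + 273.15 = 290.15 K
P_n = kTB = 1.38×10⁻²³ × 290.15 × 5.53×10⁶ = 2.21×10⁻¹⁴ W = 22.1 fW

22.1 fW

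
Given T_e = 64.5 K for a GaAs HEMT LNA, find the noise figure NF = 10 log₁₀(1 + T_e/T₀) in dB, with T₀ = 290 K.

0.872 dB

F = 1 + T_e/T₀ = 1 + 64.5/290 = 1.22241
NF = 10 log₁₀(1.22241) = 0.872 dB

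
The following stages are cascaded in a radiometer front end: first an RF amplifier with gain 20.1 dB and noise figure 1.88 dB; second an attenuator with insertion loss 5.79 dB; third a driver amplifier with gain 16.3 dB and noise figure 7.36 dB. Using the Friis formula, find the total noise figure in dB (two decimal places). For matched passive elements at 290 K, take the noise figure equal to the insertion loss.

2.39 dB

Convert to linear (a loss of L dB is a gain of −L dB): F_i = 10^(NF_i/10), G_i = 10^(G_i,dB/10)
  Stage 1: F_1 = 10^(1.88/10) = 1.542, G_1 = 10^(20.1/10) = 102.3
  Stage 2: F_2 = 10^(5.79/10) = 3.793, G_2 = 10^(−5.79/10) = 0.2636
  Stage 3: F_3 = 10^(7.36/10) = 5.445, G_3 = 10^(16.3/10) = 42.66
Friis cascade:
  F = 1.542 + (3.793 − 1)/102.3 + (5.445 − 1)/26.98 = 1.734
NF = 10 log₁₀(1.734) = 2.39 dB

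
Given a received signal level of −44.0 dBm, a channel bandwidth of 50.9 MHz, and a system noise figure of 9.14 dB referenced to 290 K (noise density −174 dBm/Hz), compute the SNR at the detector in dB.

Noise floor: N = −174 + 10 log₁₀(B) + NF
10 log₁₀(5.09×10⁷) = 77.07 dB
N = −174 + 77.07 + 9.14 = −87.79 dBm
SNR = P_sig − N = −44.0 − (−87.79) = 43.79 dB → 43.8 dB

43.8 dB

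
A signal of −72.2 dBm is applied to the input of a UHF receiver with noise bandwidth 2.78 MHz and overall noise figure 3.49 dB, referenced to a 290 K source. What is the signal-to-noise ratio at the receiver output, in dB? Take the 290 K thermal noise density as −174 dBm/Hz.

Noise floor: N = −174 + 10 log₁₀(B) + NF
10 log₁₀(2.78×10⁶) = 64.44 dB
N = −174 + 64.44 + 3.49 = −106.07 dBm
SNR = P_sig − N = −72.2 − (−106.07) = 33.87 dB → 33.9 dB

33.9 dB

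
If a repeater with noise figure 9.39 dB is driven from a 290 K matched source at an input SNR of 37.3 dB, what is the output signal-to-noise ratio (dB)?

27.91 dB

By definition F = SNR_in/SNR_out, so in dB: SNR_out = SNR_in − NF
SNR_out = 37.3 − 9.39 = 27.91 dB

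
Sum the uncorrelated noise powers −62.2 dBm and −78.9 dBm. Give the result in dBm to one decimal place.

−62.1 dBm

Convert to linear, add, convert back:
P₁ = 6.03×10⁻¹⁰ W, P₂ = 1.29×10⁻¹¹ W
P_tot = 6.15×10⁻¹⁰ W → 10 log₁₀(P_tot / 10⁻³) = −62.1 dBm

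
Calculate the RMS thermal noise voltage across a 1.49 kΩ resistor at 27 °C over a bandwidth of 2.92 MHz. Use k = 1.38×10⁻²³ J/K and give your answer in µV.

8.49 µV

T = 27 °C + 273.15 = 300.15 K
V_n = √(4kTRB)
4kTRB = 4 × 1.38×10⁻²³ × 300.15 × 1.49×10³ × 2.92×10⁶ = 7.21×10⁻¹¹ V²
V_n = √(7.21×10⁻¹¹) = 8.49×10⁻⁶ V = 8.49 µV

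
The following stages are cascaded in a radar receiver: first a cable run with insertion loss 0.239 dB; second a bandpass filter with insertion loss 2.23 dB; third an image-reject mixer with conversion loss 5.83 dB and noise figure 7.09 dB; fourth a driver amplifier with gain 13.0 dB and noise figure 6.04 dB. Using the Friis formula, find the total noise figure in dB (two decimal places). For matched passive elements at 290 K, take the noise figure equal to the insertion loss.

14.69 dB

Convert to linear (a loss of L dB is a gain of −L dB): F_i = 10^(NF_i/10), G_i = 10^(G_i,dB/10)
  Stage 1: F_1 = 10^(0.239/10) = 1.057, G_1 = 10^(−0.239/10) = 0.9465
  Stage 2: F_2 = 10^(2.23/10) = 1.671, G_2 = 10^(−2.23/10) = 0.5984
  Stage 3: F_3 = 10^(7.09/10) = 5.117, G_3 = 10^(−5.83/10) = 0.2612
  Stage 4: F_4 = 10^(6.04/10) = 4.018, G_4 = 10^(13.0/10) = 19.95
Friis cascade:
  F = 1.057 + (1.671 − 1)/0.9465 + (5.117 − 1)/0.5664 + (4.018 − 1)/0.1479 = 29.43
NF = 10 log₁₀(29.43) = 14.69 dB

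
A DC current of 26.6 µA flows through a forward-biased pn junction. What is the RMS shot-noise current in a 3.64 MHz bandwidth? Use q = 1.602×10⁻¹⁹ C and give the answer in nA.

I_n = √(2qI·B)
2qI·B = 2 × 1.602×10⁻¹⁹ × 2.66×10⁻⁵ × 3.64×10⁶ = 3.10×10⁻¹⁷ A²
I_n = √(3.10×10⁻¹⁷) = 5.57×10⁻⁹ A = 5.57 nA

5.57 nA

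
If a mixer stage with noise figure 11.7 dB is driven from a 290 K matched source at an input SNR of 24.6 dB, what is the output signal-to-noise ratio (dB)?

12.9 dB

By definition F = SNR_in/SNR_out, so in dB: SNR_out = SNR_in − NF
SNR_out = 24.6 − 11.7 = 12.9 dB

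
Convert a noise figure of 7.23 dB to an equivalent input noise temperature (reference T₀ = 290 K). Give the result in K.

1242 K

F = 10^(7.23/10) = 5.28445
T_e = (F − 1)·T₀ = (5.28445 − 1) × 290 = 1242 K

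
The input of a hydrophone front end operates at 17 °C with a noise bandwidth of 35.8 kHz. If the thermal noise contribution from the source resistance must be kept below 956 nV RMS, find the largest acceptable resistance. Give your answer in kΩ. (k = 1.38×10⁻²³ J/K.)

T = 17 °C + 273.15 = 290.15 K
Johnson–Nyquist: V_n = √(4kTRB) ⇒ R = V_n² / (4kTB)
4kTB = 4 × 1.38×10⁻²³ × 290.15 × 3.58×10⁴ = 5.73×10⁻¹⁶
R = (9.56×10⁻⁷)² / 5.73×10⁻¹⁶ = 1.59×10³ Ω = 1.59 kΩ

1.59 kΩ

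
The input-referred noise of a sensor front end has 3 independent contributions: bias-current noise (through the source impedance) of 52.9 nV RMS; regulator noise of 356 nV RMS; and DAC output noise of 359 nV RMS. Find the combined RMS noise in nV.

Uncorrelated sources add in power (mean-square): V_tot = √(ΣV_i²)
V_tot = √[(5.29×10⁻⁸)² + (3.56×10⁻⁷)² + (3.59×10⁻⁷)²] = 5.08×10⁻⁷ V = 508 nV

508 nV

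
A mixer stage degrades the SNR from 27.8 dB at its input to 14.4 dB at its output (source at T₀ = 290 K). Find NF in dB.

NF (dB) = SNR_in(dB) − SNR_out(dB) when the source is at T₀
NF = 27.8 − 14.4 = 13.4 dB

13.4 dB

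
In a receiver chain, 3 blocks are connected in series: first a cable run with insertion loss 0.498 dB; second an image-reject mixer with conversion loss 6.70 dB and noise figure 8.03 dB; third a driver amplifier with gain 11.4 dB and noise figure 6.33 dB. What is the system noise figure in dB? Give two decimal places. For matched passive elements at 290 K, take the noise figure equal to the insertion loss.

Convert to linear (a loss of L dB is a gain of −L dB): F_i = 10^(NF_i/10), G_i = 10^(G_i,dB/10)
  Stage 1: F_1 = 10^(0.498/10) = 1.122, G_1 = 10^(−0.498/10) = 0.8917
  Stage 2: F_2 = 10^(8.03/10) = 6.353, G_2 = 10^(−6.70/10) = 0.2138
  Stage 3: F_3 = 10^(6.33/10) = 4.295, G_3 = 10^(11.4/10) = 13.80
Friis cascade:
  F = 1.122 + (6.353 − 1)/0.8917 + (4.295 − 1)/0.1906 = 24.41
NF = 10 log₁₀(24.41) = 13.88 dB

13.88 dB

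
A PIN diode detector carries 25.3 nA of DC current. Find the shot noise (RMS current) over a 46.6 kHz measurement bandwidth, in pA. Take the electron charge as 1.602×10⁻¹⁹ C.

19.4 pA

I_n = √(2qI·B)
2qI·B = 2 × 1.602×10⁻¹⁹ × 2.53×10⁻⁸ × 4.66×10⁴ = 3.78×10⁻²² A²
I_n = √(3.78×10⁻²²) = 1.94×10⁻¹¹ A = 19.4 pA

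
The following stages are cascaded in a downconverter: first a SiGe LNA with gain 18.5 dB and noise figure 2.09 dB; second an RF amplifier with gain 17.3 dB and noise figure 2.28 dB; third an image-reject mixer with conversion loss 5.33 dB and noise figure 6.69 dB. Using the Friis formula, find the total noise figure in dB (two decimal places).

Convert to linear (a loss of L dB is a gain of −L dB): F_i = 10^(NF_i/10), G_i = 10^(G_i,dB/10)
  Stage 1: F_1 = 10^(2.09/10) = 1.618, G_1 = 10^(18.5/10) = 70.79
  Stage 2: F_2 = 10^(2.28/10) = 1.690, G_2 = 10^(17.3/10) = 53.70
  Stage 3: F_3 = 10^(6.69/10) = 4.667, G_3 = 10^(−5.33/10) = 0.2931
Friis cascade:
  F = 1.618 + (1.690 − 1)/70.79 + (4.667 − 1)/3802 = 1.629
NF = 10 log₁₀(1.629) = 2.12 dB

2.12 dB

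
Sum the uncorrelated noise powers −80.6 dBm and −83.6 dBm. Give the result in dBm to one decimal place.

Convert to linear, add, convert back:
P₁ = 8.71×10⁻¹² W, P₂ = 4.37×10⁻¹² W
P_tot = 1.31×10⁻¹¹ W → 10 log₁₀(P_tot / 10⁻³) = −78.8 dBm

−78.8 dBm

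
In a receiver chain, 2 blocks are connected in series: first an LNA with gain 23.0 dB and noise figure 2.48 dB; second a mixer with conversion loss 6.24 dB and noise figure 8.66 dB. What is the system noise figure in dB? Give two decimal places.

2.56 dB

Convert to linear (a loss of L dB is a gain of −L dB): F_i = 10^(NF_i/10), G_i = 10^(G_i,dB/10)
  Stage 1: F_1 = 10^(2.48/10) = 1.770, G_1 = 10^(23.0/10) = 199.5
  Stage 2: F_2 = 10^(8.66/10) = 7.345, G_2 = 10^(−6.24/10) = 0.2377
Friis cascade:
  F = 1.770 + (7.345 − 1)/199.5 = 1.802
NF = 10 log₁₀(1.802) = 2.56 dB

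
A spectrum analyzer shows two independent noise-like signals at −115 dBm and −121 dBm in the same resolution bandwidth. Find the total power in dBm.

−114.0 dBm

Convert to linear, add, convert back:
P₁ = 3.16×10⁻¹⁵ W, P₂ = 7.94×10⁻¹⁶ W
P_tot = 3.96×10⁻¹⁵ W → 10 log₁₀(P_tot / 10⁻³) = −114.0 dBm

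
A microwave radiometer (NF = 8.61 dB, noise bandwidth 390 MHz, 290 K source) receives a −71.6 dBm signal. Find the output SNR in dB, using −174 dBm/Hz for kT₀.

Noise floor: N = −174 + 10 log₁₀(B) + NF
10 log₁₀(3.90×10⁸) = 85.91 dB
N = −174 + 85.91 + 8.61 = −79.48 dBm
SNR = P_sig − N = −71.6 − (−79.48) = 7.88 dB → 7.9 dB

7.9 dB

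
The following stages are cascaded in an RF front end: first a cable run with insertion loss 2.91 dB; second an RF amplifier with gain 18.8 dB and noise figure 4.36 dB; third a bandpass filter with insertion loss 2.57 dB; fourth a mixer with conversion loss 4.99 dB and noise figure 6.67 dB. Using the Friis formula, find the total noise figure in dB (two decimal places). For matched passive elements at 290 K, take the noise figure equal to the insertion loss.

Convert to linear (a loss of L dB is a gain of −L dB): F_i = 10^(NF_i/10), G_i = 10^(G_i,dB/10)
  Stage 1: F_1 = 10^(2.91/10) = 1.954, G_1 = 10^(−2.91/10) = 0.5117
  Stage 2: F_2 = 10^(4.36/10) = 2.729, G_2 = 10^(18.8/10) = 75.86
  Stage 3: F_3 = 10^(2.57/10) = 1.807, G_3 = 10^(−2.57/10) = 0.5534
  Stage 4: F_4 = 10^(6.67/10) = 4.645, G_4 = 10^(−4.99/10) = 0.3170
Friis cascade:
  F = 1.954 + (2.729 − 1)/0.5117 + (1.807 − 1)/38.82 + (4.645 − 1)/21.48 = 5.524
NF = 10 log₁₀(5.524) = 7.42 dB

7.42 dB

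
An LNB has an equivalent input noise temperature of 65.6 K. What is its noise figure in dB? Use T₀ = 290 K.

0.886 dB

F = 1 + T_e/T₀ = 1 + 65.6/290 = 1.22621
NF = 10 log₁₀(1.22621) = 0.886 dB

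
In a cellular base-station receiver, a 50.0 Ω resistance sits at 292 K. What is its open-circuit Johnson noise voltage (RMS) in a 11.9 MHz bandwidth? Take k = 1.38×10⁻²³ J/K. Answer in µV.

3.10 µV

V_n = √(4kTRB)
4kTRB = 4 × 1.38×10⁻²³ × 292 × 5.00×10¹ × 1.19×10⁷ = 9.59×10⁻¹² V²
V_n = √(9.59×10⁻¹²) = 3.10×10⁻⁶ V = 3.10 µV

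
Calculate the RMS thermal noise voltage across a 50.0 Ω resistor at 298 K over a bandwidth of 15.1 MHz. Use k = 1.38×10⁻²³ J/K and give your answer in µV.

V_n = √(4kTRB)
4kTRB = 4 × 1.38×10⁻²³ × 298 × 5.00×10¹ × 1.51×10⁷ = 1.24×10⁻¹¹ V²
V_n = √(1.24×10⁻¹¹) = 3.52×10⁻⁶ V = 3.52 µV

3.52 µV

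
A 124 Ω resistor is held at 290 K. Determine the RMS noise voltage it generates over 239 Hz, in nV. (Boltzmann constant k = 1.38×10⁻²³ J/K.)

21.8 nV

V_n = √(4kTRB)
4kTRB = 4 × 1.38×10⁻²³ × 290 × 1.24×10² × 2.39×10² = 4.74×10⁻¹⁶ V²
V_n = √(4.74×10⁻¹⁶) = 2.18×10⁻⁸ V = 21.8 nV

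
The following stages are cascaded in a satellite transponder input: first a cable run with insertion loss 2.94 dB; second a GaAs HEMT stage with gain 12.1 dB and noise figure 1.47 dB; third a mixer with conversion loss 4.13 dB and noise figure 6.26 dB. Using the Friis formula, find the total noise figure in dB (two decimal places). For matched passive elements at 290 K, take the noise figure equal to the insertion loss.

Convert to linear (a loss of L dB is a gain of −L dB): F_i = 10^(NF_i/10), G_i = 10^(G_i,dB/10)
  Stage 1: F_1 = 10^(2.94/10) = 1.968, G_1 = 10^(−2.94/10) = 0.5082
  Stage 2: F_2 = 10^(1.47/10) = 1.403, G_2 = 10^(12.1/10) = 16.22
  Stage 3: F_3 = 10^(6.26/10) = 4.227, G_3 = 10^(−4.13/10) = 0.3864
Friis cascade:
  F = 1.968 + (1.403 − 1)/0.5082 + (4.227 − 1)/8.241 = 3.152
NF = 10 log₁₀(3.152) = 4.99 dB

4.99 dB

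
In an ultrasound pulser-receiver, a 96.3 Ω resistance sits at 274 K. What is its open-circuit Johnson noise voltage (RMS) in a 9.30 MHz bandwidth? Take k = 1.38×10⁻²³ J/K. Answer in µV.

3.68 µV

V_n = √(4kTRB)
4kTRB = 4 × 1.38×10⁻²³ × 274 × 9.63×10¹ × 9.30×10⁶ = 1.35×10⁻¹¹ V²
V_n = √(1.35×10⁻¹¹) = 3.68×10⁻⁶ V = 3.68 µV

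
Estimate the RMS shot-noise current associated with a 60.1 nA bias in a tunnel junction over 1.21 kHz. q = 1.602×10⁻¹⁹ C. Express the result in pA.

I_n = √(2qI·B)
2qI·B = 2 × 1.602×10⁻¹⁹ × 6.01×10⁻⁸ × 1.21×10³ = 2.33×10⁻²³ A²
I_n = √(2.33×10⁻²³) = 4.83×10⁻¹² A = 4.83 pA

4.83 pA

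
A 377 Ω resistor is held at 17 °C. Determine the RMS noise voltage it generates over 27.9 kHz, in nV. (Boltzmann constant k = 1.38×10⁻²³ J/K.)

410 nV

T = 17 °C + 273.15 = 290.15 K
V_n = √(4kTRB)
4kTRB = 4 × 1.38×10⁻²³ × 290.15 × 3.77×10² × 2.79×10⁴ = 1.68×10⁻¹³ V²
V_n = √(1.68×10⁻¹³) = 4.10×10⁻⁷ V = 410 nV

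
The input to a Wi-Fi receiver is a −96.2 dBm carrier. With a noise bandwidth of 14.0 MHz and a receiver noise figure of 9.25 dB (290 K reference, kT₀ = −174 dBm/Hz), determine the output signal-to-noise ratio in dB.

Noise floor: N = −174 + 10 log₁₀(B) + NF
10 log₁₀(1.40×10⁷) = 71.46 dB
N = −174 + 71.46 + 9.25 = −93.29 dBm
SNR = P_sig − N = −96.2 − (−93.29) = −2.91 dB → −2.9 dB

−2.9 dB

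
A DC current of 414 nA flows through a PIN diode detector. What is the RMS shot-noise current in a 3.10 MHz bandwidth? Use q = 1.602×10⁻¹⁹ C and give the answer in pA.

I_n = √(2qI·B)
2qI·B = 2 × 1.602×10⁻¹⁹ × 4.14×10⁻⁷ × 3.10×10⁶ = 4.11×10⁻¹⁹ A²
I_n = √(4.11×10⁻¹⁹) = 6.41×10⁻¹⁰ A = 641 pA

641 pA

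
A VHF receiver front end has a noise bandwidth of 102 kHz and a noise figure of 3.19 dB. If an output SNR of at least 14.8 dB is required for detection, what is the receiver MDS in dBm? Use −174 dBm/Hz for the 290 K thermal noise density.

Sensitivity = −174 + 10 log₁₀(B) + NF + SNR_min
= −174 + 50.09 + 3.19 + 14.8
= −105.92 dBm → −105.9 dBm

−105.9 dBm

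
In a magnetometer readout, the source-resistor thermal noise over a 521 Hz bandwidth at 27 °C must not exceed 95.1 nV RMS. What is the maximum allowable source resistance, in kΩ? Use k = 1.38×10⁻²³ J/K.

1.05 kΩ

T = 27 °C + 273.15 = 300.15 K
Johnson–Nyquist: V_n = √(4kTRB) ⇒ R = V_n² / (4kTB)
4kTB = 4 × 1.38×10⁻²³ × 300.15 × 5.21×10² = 8.63×10⁻¹⁸
R = (9.51×10⁻⁸)² / 8.63×10⁻¹⁸ = 1.05×10³ Ω = 1.05 kΩ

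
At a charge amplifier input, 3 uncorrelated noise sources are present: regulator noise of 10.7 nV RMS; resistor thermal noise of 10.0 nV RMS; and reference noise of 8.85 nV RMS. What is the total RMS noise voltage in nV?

17.1 nV

Uncorrelated sources add in power (mean-square): V_tot = √(ΣV_i²)
V_tot = √[(1.07×10⁻⁸)² + (1.00×10⁻⁸)² + (8.85×10⁻⁹)²] = 1.71×10⁻⁸ V = 17.1 nV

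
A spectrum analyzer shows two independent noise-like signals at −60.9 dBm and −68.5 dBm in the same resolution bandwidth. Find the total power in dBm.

−60.2 dBm

Convert to linear, add, convert back:
P₁ = 8.13×10⁻¹⁰ W, P₂ = 1.41×10⁻¹⁰ W
P_tot = 9.54×10⁻¹⁰ W → 10 log₁₀(P_tot / 10⁻³) = −60.2 dBm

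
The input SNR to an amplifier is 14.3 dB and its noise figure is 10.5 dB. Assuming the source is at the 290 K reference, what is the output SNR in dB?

3.8 dB

By definition F = SNR_in/SNR_out, so in dB: SNR_out = SNR_in − NF
SNR_out = 14.3 − 10.5 = 3.8 dB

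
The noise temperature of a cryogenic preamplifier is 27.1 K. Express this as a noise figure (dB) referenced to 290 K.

0.388 dB

F = 1 + T_e/T₀ = 1 + 27.1/290 = 1.09345
NF = 10 log₁₀(1.09345) = 0.388 dB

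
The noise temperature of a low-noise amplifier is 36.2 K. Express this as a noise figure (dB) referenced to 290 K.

F = 1 + T_e/T₀ = 1 + 36.2/290 = 1.12483
NF = 10 log₁₀(1.12483) = 0.511 dB

0.511 dB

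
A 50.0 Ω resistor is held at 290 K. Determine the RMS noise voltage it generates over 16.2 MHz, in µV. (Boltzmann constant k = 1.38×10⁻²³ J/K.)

V_n = √(4kTRB)
4kTRB = 4 × 1.38×10⁻²³ × 290 × 5.00×10¹ × 1.62×10⁷ = 1.30×10⁻¹¹ V²
V_n = √(1.30×10⁻¹¹) = 3.60×10⁻⁶ V = 3.60 µV

3.60 µV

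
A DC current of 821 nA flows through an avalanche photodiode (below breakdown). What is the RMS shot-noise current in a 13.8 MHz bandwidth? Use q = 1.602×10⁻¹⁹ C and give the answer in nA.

1.91 nA

I_n = √(2qI·B)
2qI·B = 2 × 1.602×10⁻¹⁹ × 8.21×10⁻⁷ × 1.38×10⁷ = 3.63×10⁻¹⁸ A²
I_n = √(3.63×10⁻¹⁸) = 1.91×10⁻⁹ A = 1.91 nA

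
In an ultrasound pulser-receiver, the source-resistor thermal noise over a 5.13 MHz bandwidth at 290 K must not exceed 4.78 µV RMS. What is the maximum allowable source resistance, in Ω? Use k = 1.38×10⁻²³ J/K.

Johnson–Nyquist: V_n = √(4kTRB) ⇒ R = V_n² / (4kTB)
4kTB = 4 × 1.38×10⁻²³ × 290 × 5.13×10⁶ = 8.21×10⁻¹⁴
R = (4.78×10⁻⁶)² / 8.21×10⁻¹⁴ = 2.78×10² Ω = 278 Ω

278 Ω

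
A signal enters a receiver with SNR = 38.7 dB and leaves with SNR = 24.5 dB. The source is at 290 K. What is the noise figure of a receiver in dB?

14.2 dB

NF (dB) = SNR_in(dB) − SNR_out(dB) when the source is at T₀
NF = 38.7 − 24.5 = 14.2 dB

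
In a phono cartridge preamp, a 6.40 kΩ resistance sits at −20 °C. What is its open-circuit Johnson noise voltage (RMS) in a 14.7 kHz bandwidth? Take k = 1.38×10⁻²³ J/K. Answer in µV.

1.15 µV

T = −20 °C + 273.15 = 253.15 K
V_n = √(4kTRB)
4kTRB = 4 × 1.38×10⁻²³ × 253.15 × 6.40×10³ × 1.47×10⁴ = 1.31×10⁻¹² V²
V_n = √(1.31×10⁻¹²) = 1.15×10⁻⁶ V = 1.15 µV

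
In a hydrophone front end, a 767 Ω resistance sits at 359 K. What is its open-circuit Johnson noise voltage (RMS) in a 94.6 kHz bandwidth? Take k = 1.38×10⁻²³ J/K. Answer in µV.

V_n = √(4kTRB)
4kTRB = 4 × 1.38×10⁻²³ × 359 × 7.67×10² × 9.46×10⁴ = 1.44×10⁻¹² V²
V_n = √(1.44×10⁻¹²) = 1.20×10⁻⁶ V = 1.20 µV

1.20 µV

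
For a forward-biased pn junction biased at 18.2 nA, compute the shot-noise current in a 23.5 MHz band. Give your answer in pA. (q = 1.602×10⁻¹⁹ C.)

I_n = √(2qI·B)
2qI·B = 2 × 1.602×10⁻¹⁹ × 1.82×10⁻⁸ × 2.35×10⁷ = 1.37×10⁻¹⁹ A²
I_n = √(1.37×10⁻¹⁹) = 3.70×10⁻¹⁰ A = 370 pA

370 pA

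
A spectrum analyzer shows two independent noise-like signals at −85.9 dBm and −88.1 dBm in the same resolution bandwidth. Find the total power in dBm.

Convert to linear, add, convert back:
P₁ = 2.57×10⁻¹² W, P₂ = 1.55×10⁻¹² W
P_tot = 4.12×10⁻¹² W → 10 log₁₀(P_tot / 10⁻³) = −83.9 dBm

−83.9 dBm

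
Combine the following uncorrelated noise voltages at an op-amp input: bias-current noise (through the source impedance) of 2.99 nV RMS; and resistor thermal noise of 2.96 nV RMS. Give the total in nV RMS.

4.21 nV

Uncorrelated sources add in power (mean-square): V_tot = √(ΣV_i²)
V_tot = √[(2.99×10⁻⁹)² + (2.96×10⁻⁹)²] = 4.21×10⁻⁹ V = 4.21 nV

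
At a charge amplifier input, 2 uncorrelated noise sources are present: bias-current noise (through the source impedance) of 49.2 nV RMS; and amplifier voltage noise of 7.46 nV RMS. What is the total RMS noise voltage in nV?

Uncorrelated sources add in power (mean-square): V_tot = √(ΣV_i²)
V_tot = √[(4.92×10⁻⁸)² + (7.46×10⁻⁹)²] = 4.98×10⁻⁸ V = 49.8 nV

49.8 nV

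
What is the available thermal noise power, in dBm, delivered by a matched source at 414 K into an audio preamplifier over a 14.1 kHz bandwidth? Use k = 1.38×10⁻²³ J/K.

P_n = kTB = 1.38×10⁻²³ × 414 × 1.41×10⁴ = 8.06×10⁻¹⁷ W
In dBm: 10 log₁₀(8.06×10⁻¹⁷ / 10⁻³) = −130.9 dBm

−130.9 dBm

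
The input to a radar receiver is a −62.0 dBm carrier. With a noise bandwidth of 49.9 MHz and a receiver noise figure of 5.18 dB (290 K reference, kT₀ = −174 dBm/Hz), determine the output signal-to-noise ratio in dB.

29.8 dB

Noise floor: N = −174 + 10 log₁₀(B) + NF
10 log₁₀(4.99×10⁷) = 76.98 dB
N = −174 + 76.98 + 5.18 = −91.84 dBm
SNR = P_sig − N = −62.0 − (−91.84) = 29.84 dB → 29.8 dB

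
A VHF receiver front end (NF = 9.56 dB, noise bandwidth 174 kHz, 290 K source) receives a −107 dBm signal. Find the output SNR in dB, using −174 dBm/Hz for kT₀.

Noise floor: N = −174 + 10 log₁₀(B) + NF
10 log₁₀(1.74×10⁵) = 52.41 dB
N = −174 + 52.41 + 9.56 = −112.03 dBm
SNR = P_sig − N = −107 − (−112.03) = 5.03 dB → 5.0 dB

5.0 dB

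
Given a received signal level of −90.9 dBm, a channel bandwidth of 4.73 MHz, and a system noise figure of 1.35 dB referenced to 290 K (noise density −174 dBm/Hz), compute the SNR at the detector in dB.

Noise floor: N = −174 + 10 log₁₀(B) + NF
10 log₁₀(4.73×10⁶) = 66.75 dB
N = −174 + 66.75 + 1.35 = −105.90 dBm
SNR = P_sig − N = −90.9 − (−105.90) = 15.00 dB → 15.0 dB

15.0 dB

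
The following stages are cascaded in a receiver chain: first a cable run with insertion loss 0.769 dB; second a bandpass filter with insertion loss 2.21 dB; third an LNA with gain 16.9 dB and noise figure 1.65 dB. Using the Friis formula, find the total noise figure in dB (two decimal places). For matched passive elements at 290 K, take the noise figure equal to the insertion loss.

Convert to linear (a loss of L dB is a gain of −L dB): F_i = 10^(NF_i/10), G_i = 10^(G_i,dB/10)
  Stage 1: F_1 = 10^(0.769/10) = 1.194, G_1 = 10^(−0.769/10) = 0.8377
  Stage 2: F_2 = 10^(2.21/10) = 1.663, G_2 = 10^(−2.21/10) = 0.6012
  Stage 3: F_3 = 10^(1.65/10) = 1.462, G_3 = 10^(16.9/10) = 48.98
Friis cascade:
  F = 1.194 + (1.663 − 1)/0.8377 + (1.462 − 1)/0.5036 = 2.903
NF = 10 log₁₀(2.903) = 4.63 dB

4.63 dB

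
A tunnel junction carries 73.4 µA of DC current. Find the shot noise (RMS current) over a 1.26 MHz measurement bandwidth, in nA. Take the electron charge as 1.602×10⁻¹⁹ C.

I_n = √(2qI·B)
2qI·B = 2 × 1.602×10⁻¹⁹ × 7.34×10⁻⁵ × 1.26×10⁶ = 2.96×10⁻¹⁷ A²
I_n = √(2.96×10⁻¹⁷) = 5.44×10⁻⁹ A = 5.44 nA

5.44 nA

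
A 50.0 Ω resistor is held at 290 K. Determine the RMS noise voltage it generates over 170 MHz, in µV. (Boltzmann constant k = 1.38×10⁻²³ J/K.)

11.7 µV

V_n = √(4kTRB)
4kTRB = 4 × 1.38×10⁻²³ × 290 × 5.00×10¹ × 1.70×10⁸ = 1.36×10⁻¹⁰ V²
V_n = √(1.36×10⁻¹⁰) = 1.17×10⁻⁵ V = 11.7 µV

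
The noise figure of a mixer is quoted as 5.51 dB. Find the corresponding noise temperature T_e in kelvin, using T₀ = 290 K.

F = 10^(5.51/10) = 3.55631
T_e = (F − 1)·T₀ = (3.55631 − 1) × 290 = 741 K

741 K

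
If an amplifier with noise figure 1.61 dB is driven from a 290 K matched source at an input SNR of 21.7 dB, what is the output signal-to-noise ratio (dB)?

By definition F = SNR_in/SNR_out, so in dB: SNR_out = SNR_in − NF
SNR_out = 21.7 − 1.61 = 20.09 dB

20.09 dB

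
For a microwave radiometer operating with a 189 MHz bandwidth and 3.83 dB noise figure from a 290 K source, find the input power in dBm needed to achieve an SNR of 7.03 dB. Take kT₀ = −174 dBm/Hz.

Sensitivity = −174 + 10 log₁₀(B) + NF + SNR_min
= −174 + 82.76 + 3.83 + 7.03
= −80.38 dBm → −80.4 dBm

−80.4 dBm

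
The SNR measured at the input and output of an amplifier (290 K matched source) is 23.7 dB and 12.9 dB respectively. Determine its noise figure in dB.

10.8 dB

NF (dB) = SNR_in(dB) − SNR_out(dB) when the source is at T₀
NF = 23.7 − 12.9 = 10.8 dB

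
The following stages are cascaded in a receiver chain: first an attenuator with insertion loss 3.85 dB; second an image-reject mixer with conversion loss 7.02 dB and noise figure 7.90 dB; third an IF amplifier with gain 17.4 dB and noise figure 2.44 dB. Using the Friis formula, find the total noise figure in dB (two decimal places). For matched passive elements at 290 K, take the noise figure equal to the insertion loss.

13.83 dB

Convert to linear (a loss of L dB is a gain of −L dB): F_i = 10^(NF_i/10), G_i = 10^(G_i,dB/10)
  Stage 1: F_1 = 10^(3.85/10) = 2.427, G_1 = 10^(−3.85/10) = 0.4121
  Stage 2: F_2 = 10^(7.90/10) = 6.166, G_2 = 10^(−7.02/10) = 0.1986
  Stage 3: F_3 = 10^(2.44/10) = 1.754, G_3 = 10^(17.4/10) = 54.95
Friis cascade:
  F = 2.427 + (6.166 − 1)/0.4121 + (1.754 − 1)/0.08185 = 24.17
NF = 10 log₁₀(24.17) = 13.83 dB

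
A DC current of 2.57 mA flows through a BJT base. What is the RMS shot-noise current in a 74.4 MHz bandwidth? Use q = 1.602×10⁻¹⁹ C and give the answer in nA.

248 nA

I_n = √(2qI·B)
2qI·B = 2 × 1.602×10⁻¹⁹ × 2.57×10⁻³ × 7.44×10⁷ = 6.13×10⁻¹⁴ A²
I_n = √(6.13×10⁻¹⁴) = 2.48×10⁻⁷ A = 248 nA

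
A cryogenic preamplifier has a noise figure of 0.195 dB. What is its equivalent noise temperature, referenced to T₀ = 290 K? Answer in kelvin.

13.3 K

F = 10^(0.195/10) = 1.04592
T_e = (F − 1)·T₀ = (1.04592 − 1) × 290 = 13.3 K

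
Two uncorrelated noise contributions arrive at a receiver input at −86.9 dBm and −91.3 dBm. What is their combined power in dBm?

−85.6 dBm

Convert to linear, add, convert back:
P₁ = 2.04×10⁻¹² W, P₂ = 7.41×10⁻¹³ W
P_tot = 2.78×10⁻¹² W → 10 log₁₀(P_tot / 10⁻³) = −85.6 dBm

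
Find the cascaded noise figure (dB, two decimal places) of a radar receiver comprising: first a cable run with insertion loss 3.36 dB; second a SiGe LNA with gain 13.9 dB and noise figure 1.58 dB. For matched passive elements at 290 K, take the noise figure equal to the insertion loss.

4.94 dB

Convert to linear (a loss of L dB is a gain of −L dB): F_i = 10^(NF_i/10), G_i = 10^(G_i,dB/10)
  Stage 1: F_1 = 10^(3.36/10) = 2.168, G_1 = 10^(−3.36/10) = 0.4613
  Stage 2: F_2 = 10^(1.58/10) = 1.439, G_2 = 10^(13.9/10) = 24.55
Friis cascade:
  F = 2.168 + (1.439 − 1)/0.4613 = 3.119
NF = 10 log₁₀(3.119) = 4.94 dB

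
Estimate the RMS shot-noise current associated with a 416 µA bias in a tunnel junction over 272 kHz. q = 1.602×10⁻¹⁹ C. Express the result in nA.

6.02 nA

I_n = √(2qI·B)
2qI·B = 2 × 1.602×10⁻¹⁹ × 4.16×10⁻⁴ × 2.72×10⁵ = 3.63×10⁻¹⁷ A²
I_n = √(3.63×10⁻¹⁷) = 6.02×10⁻⁹ A = 6.02 nA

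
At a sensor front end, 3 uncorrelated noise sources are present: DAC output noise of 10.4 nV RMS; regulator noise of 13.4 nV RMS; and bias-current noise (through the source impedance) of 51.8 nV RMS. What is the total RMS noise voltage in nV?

54.5 nV

Uncorrelated sources add in power (mean-square): V_tot = √(ΣV_i²)
V_tot = √[(1.04×10⁻⁸)² + (1.34×10⁻⁸)² + (5.18×10⁻⁸)²] = 5.45×10⁻⁸ V = 54.5 nV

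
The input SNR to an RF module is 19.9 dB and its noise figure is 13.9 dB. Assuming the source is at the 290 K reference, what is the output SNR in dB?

By definition F = SNR_in/SNR_out, so in dB: SNR_out = SNR_in − NF
SNR_out = 19.9 − 13.9 = 6.0 dB

6.0 dB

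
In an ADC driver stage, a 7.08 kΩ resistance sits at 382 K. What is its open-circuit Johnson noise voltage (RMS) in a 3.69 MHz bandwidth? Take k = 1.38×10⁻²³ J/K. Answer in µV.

23.5 µV

V_n = √(4kTRB)
4kTRB = 4 × 1.38×10⁻²³ × 382 × 7.08×10³ × 3.69×10⁶ = 5.51×10⁻¹⁰ V²
V_n = √(5.51×10⁻¹⁰) = 2.35×10⁻⁵ V = 23.5 µV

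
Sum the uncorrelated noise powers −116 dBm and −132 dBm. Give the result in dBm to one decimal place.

Convert to linear, add, convert back:
P₁ = 2.51×10⁻¹⁵ W, P₂ = 6.31×10⁻¹⁷ W
P_tot = 2.57×10⁻¹⁵ W → 10 log₁₀(P_tot / 10⁻³) = −115.9 dBm

−115.9 dBm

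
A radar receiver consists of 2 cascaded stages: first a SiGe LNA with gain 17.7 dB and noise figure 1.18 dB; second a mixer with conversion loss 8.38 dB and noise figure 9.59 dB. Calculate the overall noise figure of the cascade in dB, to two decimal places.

Convert to linear (a loss of L dB is a gain of −L dB): F_i = 10^(NF_i/10), G_i = 10^(G_i,dB/10)
  Stage 1: F_1 = 10^(1.18/10) = 1.312, G_1 = 10^(17.7/10) = 58.88
  Stage 2: F_2 = 10^(9.59/10) = 9.099, G_2 = 10^(−8.38/10) = 0.1452
Friis cascade:
  F = 1.312 + (9.099 − 1)/58.88 = 1.450
NF = 10 log₁₀(1.450) = 1.61 dB

1.61 dB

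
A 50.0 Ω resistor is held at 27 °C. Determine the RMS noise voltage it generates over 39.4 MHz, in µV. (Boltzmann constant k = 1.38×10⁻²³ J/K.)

5.71 µV

T = 27 °C + 273.15 = 300.15 K
V_n = √(4kTRB)
4kTRB = 4 × 1.38×10⁻²³ × 300.15 × 5.00×10¹ × 3.94×10⁷ = 3.26×10⁻¹¹ V²
V_n = √(3.26×10⁻¹¹) = 5.71×10⁻⁶ V = 5.71 µV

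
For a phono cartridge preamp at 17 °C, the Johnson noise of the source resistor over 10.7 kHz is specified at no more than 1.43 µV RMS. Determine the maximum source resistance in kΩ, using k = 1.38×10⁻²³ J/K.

T = 17 °C + 273.15 = 290.15 K
Johnson–Nyquist: V_n = √(4kTRB) ⇒ R = V_n² / (4kTB)
4kTB = 4 × 1.38×10⁻²³ × 290.15 × 1.07×10⁴ = 1.71×10⁻¹⁶
R = (1.43×10⁻⁶)² / 1.71×10⁻¹⁶ = 1.19×10⁴ Ω = 11.9 kΩ

11.9 kΩ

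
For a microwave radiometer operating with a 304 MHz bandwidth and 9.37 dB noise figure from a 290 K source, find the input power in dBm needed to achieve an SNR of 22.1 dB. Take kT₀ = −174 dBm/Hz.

−57.7 dBm

Sensitivity = −174 + 10 log₁₀(B) + NF + SNR_min
= −174 + 84.83 + 9.37 + 22.1
= −57.70 dBm → −57.7 dBm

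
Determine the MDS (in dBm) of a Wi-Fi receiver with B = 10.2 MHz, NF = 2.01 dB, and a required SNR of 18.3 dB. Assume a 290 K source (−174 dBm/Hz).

−83.6 dBm

Sensitivity = −174 + 10 log₁₀(B) + NF + SNR_min
= −174 + 70.09 + 2.01 + 18.3
= −83.60 dBm → −83.6 dBm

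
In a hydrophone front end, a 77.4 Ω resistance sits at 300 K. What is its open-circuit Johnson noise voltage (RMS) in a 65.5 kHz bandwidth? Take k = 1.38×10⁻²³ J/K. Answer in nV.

V_n = √(4kTRB)
4kTRB = 4 × 1.38×10⁻²³ × 300 × 7.74×10¹ × 6.55×10⁴ = 8.40×10⁻¹⁴ V²
V_n = √(8.40×10⁻¹⁴) = 2.90×10⁻⁷ V = 290 nV

290 nV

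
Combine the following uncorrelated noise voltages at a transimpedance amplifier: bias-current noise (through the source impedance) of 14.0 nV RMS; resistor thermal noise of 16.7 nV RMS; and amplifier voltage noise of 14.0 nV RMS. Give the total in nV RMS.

25.9 nV

Uncorrelated sources add in power (mean-square): V_tot = √(ΣV_i²)
V_tot = √[(1.40×10⁻⁸)² + (1.67×10⁻⁸)² + (1.40×10⁻⁸)²] = 2.59×10⁻⁸ V = 25.9 nV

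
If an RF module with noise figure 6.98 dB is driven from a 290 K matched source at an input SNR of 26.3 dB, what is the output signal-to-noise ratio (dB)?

By definition F = SNR_in/SNR_out, so in dB: SNR_out = SNR_in − NF
SNR_out = 26.3 − 6.98 = 19.32 dB

19.32 dB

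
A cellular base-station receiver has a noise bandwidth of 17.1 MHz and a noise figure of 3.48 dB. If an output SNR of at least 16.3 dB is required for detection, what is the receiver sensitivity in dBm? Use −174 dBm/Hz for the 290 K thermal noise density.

−81.9 dBm

Sensitivity = −174 + 10 log₁₀(B) + NF + SNR_min
= −174 + 72.33 + 3.48 + 16.3
= −81.89 dBm → −81.9 dBm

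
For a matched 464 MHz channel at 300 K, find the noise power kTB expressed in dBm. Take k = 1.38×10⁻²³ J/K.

−87.2 dBm

P_n = kTB = 1.38×10⁻²³ × 300 × 4.64×10⁸ = 1.92×10⁻¹² W
In dBm: 10 log₁₀(1.92×10⁻¹² / 10⁻³) = −87.2 dBm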